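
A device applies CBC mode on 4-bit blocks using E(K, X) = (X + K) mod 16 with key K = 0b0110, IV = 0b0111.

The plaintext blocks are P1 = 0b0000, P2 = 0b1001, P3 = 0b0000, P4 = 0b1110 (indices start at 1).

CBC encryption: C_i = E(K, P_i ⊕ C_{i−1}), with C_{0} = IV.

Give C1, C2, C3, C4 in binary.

C1 = 0b1101, C2 = 0b1010, C3 = 0b0000, C4 = 0b0100

C1: P1 ⊕ 0b0111 = 0b0111; E(K, 0b0111) = 0b1101.
C2: P2 ⊕ 0b1101 = 0b0100; E(K, 0b0100) = 0b1010.
C3: P3 ⊕ 0b1010 = 0b1010; E(K, 0b1010) = 0b0000.
C4: P4 ⊕ 0b0000 = 0b1110; E(K, 0b1110) = 0b0100.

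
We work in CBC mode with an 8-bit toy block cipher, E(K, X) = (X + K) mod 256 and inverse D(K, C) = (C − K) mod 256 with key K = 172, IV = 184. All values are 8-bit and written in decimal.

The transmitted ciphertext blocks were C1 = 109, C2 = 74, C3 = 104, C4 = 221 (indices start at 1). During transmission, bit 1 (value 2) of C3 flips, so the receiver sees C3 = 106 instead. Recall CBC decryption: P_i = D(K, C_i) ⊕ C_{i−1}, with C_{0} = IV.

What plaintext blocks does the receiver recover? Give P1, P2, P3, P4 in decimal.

P1 = 121, P2 = 243, P3 = 244, P4 = 91

Only C3 changed, to 106. In CBC, a change in C_i garbles P_i and flips the same bit in P_{i+1}. Decrypting the received ciphertext:
P1: D(K, 109) = 193; 193 ⊕ 184 = 121.
P2: D(K, 74) = 158; 158 ⊕ 109 = 243.
P3: D(K, 106) = 190; 190 ⊕ 74 = 244.
P4: D(K, 221) = 49; 49 ⊕ 106 = 91.
Blocks that differ from the original plaintext: P3, P4.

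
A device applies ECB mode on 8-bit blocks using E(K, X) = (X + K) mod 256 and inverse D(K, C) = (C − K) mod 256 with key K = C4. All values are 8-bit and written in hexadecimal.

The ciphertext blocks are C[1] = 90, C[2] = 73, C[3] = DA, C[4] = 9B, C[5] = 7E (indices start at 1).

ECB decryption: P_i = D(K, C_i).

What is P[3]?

P[3] = 16

P[3]: D(K, DA) = 16.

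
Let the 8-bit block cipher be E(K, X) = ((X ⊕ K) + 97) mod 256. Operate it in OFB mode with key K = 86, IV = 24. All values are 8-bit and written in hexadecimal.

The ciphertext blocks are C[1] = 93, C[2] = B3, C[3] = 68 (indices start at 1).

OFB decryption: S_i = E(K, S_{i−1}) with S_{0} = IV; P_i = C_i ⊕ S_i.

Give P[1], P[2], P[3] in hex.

P[1] = AA, P[2] = E5, P[3] = 0F

P[1]: S = E(K, 24) = 39; 93 ⊕ 39 = AA.
P[2]: S = E(K, 39) = 56; B3 ⊕ 56 = E5.
P[3]: S = E(K, 56) = 67; 68 ⊕ 67 = 0F.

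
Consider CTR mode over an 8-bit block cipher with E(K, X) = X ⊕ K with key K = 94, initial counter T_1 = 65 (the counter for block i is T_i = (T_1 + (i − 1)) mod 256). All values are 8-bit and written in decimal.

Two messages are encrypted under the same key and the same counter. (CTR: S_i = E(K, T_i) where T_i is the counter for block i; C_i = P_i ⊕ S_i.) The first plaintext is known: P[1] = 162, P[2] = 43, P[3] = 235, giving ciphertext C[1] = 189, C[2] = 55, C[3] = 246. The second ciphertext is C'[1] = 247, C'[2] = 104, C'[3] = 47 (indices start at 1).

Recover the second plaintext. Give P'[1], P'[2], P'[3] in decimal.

P'[1] = 232, P'[2] = 116, P'[3] = 50

In CTR with a reused counter, both messages share the same keystream S_i, so C_i ⊕ C'_i = P_i ⊕ P'_i and thus P'_i = P_i ⊕ C_i ⊕ C'_i.
P'[1]: 162 ⊕ 189 ⊕ 247 = 232.
P'[2]: 43 ⊕ 55 ⊕ 104 = 116.
P'[3]: 235 ⊕ 246 ⊕ 47 = 50.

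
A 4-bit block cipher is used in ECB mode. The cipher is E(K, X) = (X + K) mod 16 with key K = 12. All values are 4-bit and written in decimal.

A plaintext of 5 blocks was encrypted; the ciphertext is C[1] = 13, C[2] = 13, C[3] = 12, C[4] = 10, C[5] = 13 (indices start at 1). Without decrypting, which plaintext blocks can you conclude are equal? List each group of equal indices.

P[1] = P[2] = P[5]

ECB encrypts each block independently with the same key, so equal ciphertext blocks imply equal plaintext blocks.
C[1] = C[2] = C[5] = 13, so P[1] = P[2] = P[5].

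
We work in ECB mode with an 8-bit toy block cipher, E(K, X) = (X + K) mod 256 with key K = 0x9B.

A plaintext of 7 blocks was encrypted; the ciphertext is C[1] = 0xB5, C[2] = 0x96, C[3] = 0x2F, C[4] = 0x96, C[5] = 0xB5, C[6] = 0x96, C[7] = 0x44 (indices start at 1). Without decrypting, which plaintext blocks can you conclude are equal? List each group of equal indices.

ECB encrypts each block independently with the same key, so equal ciphertext blocks imply equal plaintext blocks.
C[1] = C[5] = 0xB5, so P[1] = P[5].
C[2] = C[4] = C[6] = 0x96, so P[2] = P[4] = P[6].

P[1] = P[5]; P[2] = P[4] = P[6]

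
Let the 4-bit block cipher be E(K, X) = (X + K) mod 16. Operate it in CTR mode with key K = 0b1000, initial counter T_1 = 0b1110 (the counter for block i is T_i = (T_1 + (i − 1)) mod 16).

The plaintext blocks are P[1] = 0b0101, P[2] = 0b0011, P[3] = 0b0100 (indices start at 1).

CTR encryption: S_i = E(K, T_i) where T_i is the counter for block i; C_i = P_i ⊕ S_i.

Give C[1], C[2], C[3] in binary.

C[1] = 0b0011, C[2] = 0b0100, C[3] = 0b1100

C[1]: T = 0b1110, S = E(K, T) = 0b0110; 0b0101 ⊕ 0b0110 = 0b0011.
C[2]: T = 0b1111, S = E(K, T) = 0b0111; 0b0011 ⊕ 0b0111 = 0b0100.
C[3]: T = 0b0000, S = E(K, T) = 0b1000; 0b0100 ⊕ 0b1000 = 0b1100.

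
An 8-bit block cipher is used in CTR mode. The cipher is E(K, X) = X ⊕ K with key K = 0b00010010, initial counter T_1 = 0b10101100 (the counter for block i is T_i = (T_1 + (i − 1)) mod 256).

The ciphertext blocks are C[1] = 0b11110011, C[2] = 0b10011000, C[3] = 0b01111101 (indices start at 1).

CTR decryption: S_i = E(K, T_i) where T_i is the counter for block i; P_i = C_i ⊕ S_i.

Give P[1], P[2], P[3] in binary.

P[1] = 0b01001101, P[2] = 0b00100111, P[3] = 0b11000001

P[1]: T = 0b10101100, S = E(K, T) = 0b10111110; 0b11110011 ⊕ 0b10111110 = 0b01001101.
P[2]: T = 0b10101101, S = E(K, T) = 0b10111111; 0b10011000 ⊕ 0b10111111 = 0b00100111.
P[3]: T = 0b10101110, S = E(K, T) = 0b10111100; 0b01111101 ⊕ 0b10111100 = 0b11000001.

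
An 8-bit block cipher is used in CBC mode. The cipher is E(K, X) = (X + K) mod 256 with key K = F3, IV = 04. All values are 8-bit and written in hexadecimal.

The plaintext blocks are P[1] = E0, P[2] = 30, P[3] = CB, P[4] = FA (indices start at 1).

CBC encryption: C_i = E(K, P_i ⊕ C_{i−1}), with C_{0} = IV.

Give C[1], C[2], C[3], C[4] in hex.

C[1]: P[1] ⊕ 04 = E4; E(K, E4) = D7.
C[2]: P[2] ⊕ D7 = E7; E(K, E7) = DA.
C[3]: P[3] ⊕ DA = 11; E(K, 11) = 04.
C[4]: P[4] ⊕ 04 = FE; E(K, FE) = F1.

C[1] = D7, C[2] = DA, C[3] = 04, C[4] = F1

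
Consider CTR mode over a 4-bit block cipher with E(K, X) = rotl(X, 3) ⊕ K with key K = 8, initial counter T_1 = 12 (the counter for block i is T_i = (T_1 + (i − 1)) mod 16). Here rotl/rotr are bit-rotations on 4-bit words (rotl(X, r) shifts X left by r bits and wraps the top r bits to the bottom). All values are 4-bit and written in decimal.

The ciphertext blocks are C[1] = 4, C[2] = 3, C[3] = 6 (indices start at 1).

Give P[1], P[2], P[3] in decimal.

P[1] = 10, P[2] = 5, P[3] = 9

CTR decryption: S_i = E(K, T_i) where T_i is the counter for block i; P_i = C_i ⊕ S_i.
P[1]: T = 12, S = E(K, T) = 14; 4 ⊕ 14 = 10.
P[2]: T = 13, S = E(K, T) = 6; 3 ⊕ 6 = 5.
P[3]: T = 14, S = E(K, T) = 15; 6 ⊕ 15 = 9.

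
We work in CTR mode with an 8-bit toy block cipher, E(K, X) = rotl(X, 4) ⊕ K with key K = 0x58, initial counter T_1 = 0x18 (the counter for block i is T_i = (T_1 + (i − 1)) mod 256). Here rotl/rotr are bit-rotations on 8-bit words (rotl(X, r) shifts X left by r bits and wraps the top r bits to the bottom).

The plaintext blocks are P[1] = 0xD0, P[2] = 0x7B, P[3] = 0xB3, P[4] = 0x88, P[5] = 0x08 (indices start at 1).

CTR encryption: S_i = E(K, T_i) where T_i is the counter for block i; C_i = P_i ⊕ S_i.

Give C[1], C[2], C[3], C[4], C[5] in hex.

C[1] = 0x09, C[2] = 0xB2, C[3] = 0x4A, C[4] = 0x61, C[5] = 0x91

C[1]: T = 0x18, S = E(K, T) = 0xD9; 0xD0 ⊕ 0xD9 = 0x09.
C[2]: T = 0x19, S = E(K, T) = 0xC9; 0x7B ⊕ 0xC9 = 0xB2.
C[3]: T = 0x1A, S = E(K, T) = 0xF9; 0xB3 ⊕ 0xF9 = 0x4A.
C[4]: T = 0x1B, S = E(K, T) = 0xE9; 0x88 ⊕ 0xE9 = 0x61.
C[5]: T = 0x1C, S = E(K, T) = 0x99; 0x08 ⊕ 0x99 = 0x91.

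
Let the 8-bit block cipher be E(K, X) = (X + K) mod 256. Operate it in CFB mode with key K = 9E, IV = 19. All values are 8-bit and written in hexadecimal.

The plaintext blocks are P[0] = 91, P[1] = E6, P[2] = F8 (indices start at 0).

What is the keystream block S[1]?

CFB encryption: C_i = P_i ⊕ E(K, C_{i−1}), with C_{−1} = IV.
C[0]: E(K, 19) = B7; 91 ⊕ B7 = 26.
C[1]: E(K, 26) = C4; E6 ⊕ C4 = 22.
So S[1] = C4.

C4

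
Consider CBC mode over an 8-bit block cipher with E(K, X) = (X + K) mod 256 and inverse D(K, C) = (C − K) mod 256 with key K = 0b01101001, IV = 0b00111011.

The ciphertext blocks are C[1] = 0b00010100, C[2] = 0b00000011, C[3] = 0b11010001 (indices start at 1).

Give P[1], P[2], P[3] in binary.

CBC decryption: P_i = D(K, C_i) ⊕ C_{i−1}, with C_{0} = IV.
P[1]: D(K, 0b00010100) = 0b10101011; 0b10101011 ⊕ 0b00111011 = 0b10010000.
P[2]: D(K, 0b00000011) = 0b10011010; 0b10011010 ⊕ 0b00010100 = 0b10001110.
P[3]: D(K, 0b11010001) = 0b01101000; 0b01101000 ⊕ 0b00000011 = 0b01101011.

P[1] = 0b10010000, P[2] = 0b10001110, P[3] = 0b01101011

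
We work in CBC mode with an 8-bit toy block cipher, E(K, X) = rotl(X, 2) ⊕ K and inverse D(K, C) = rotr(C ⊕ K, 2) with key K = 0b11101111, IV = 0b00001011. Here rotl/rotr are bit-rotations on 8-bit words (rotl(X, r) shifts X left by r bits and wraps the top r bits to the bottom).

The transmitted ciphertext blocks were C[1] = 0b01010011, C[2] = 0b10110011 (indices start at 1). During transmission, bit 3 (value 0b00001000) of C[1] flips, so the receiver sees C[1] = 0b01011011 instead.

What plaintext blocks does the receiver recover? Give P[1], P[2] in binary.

P[1] = 0b00100110, P[2] = 0b01001100

CBC decryption: P_i = D(K, C_i) ⊕ C_{i−1}, with C_{0} = IV.
Only C[1] changed, to 0b01011011. In CBC, a change in C_i garbles P_i and flips the same bit in P_{i+1}. Decrypting the received ciphertext:
P[1]: D(K, 0b01011011) = 0b00101101; 0b00101101 ⊕ 0b00001011 = 0b00100110.
P[2]: D(K, 0b10110011) = 0b00010111; 0b00010111 ⊕ 0b01011011 = 0b01001100.
Blocks that differ from the original plaintext: P[1], P[2].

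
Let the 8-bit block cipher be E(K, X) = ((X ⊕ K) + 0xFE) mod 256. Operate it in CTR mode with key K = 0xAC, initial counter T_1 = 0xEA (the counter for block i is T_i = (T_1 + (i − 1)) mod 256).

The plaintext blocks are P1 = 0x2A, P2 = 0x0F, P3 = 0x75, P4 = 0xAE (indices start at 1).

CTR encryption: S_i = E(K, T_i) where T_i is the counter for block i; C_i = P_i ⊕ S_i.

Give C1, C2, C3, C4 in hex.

C1 = 0x6E, C2 = 0x4A, C3 = 0x4B, C4 = 0x91

C1: T = 0xEA, S = E(K, T) = 0x44; 0x2A ⊕ 0x44 = 0x6E.
C2: T = 0xEB, S = E(K, T) = 0x45; 0x0F ⊕ 0x45 = 0x4A.
C3: T = 0xEC, S = E(K, T) = 0x3E; 0x75 ⊕ 0x3E = 0x4B.
C4: T = 0xED, S = E(K, T) = 0x3F; 0xAE ⊕ 0x3F = 0x91.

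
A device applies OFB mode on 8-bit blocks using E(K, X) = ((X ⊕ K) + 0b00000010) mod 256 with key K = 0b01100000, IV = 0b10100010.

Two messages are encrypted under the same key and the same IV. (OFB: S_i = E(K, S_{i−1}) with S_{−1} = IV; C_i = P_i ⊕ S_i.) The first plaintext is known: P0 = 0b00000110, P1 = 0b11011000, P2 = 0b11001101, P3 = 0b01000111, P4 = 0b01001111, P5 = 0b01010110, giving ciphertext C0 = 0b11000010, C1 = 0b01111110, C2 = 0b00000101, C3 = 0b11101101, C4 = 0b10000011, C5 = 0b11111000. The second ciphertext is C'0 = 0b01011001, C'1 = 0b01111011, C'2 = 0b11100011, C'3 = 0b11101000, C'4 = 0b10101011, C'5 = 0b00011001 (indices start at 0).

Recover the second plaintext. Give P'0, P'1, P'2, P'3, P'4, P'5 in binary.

In OFB with a reused IV, both messages share the same keystream S_i, so C_i ⊕ C'_i = P_i ⊕ P'_i and thus P'_i = P_i ⊕ C_i ⊕ C'_i.
P'0: 0b00000110 ⊕ 0b11000010 ⊕ 0b01011001 = 0b10011101.
P'1: 0b11011000 ⊕ 0b01111110 ⊕ 0b01111011 = 0b11011101.
P'2: 0b11001101 ⊕ 0b00000101 ⊕ 0b11100011 = 0b00101011.
P'3: 0b01000111 ⊕ 0b11101101 ⊕ 0b11101000 = 0b01000010.
P'4: 0b01001111 ⊕ 0b10000011 ⊕ 0b10101011 = 0b01100111.
P'5: 0b01010110 ⊕ 0b11111000 ⊕ 0b00011001 = 0b10110111.

P'0 = 0b10011101, P'1 = 0b11011101, P'2 = 0b00101011, P'3 = 0b01000010, P'4 = 0b01100111, P'5 = 0b10110111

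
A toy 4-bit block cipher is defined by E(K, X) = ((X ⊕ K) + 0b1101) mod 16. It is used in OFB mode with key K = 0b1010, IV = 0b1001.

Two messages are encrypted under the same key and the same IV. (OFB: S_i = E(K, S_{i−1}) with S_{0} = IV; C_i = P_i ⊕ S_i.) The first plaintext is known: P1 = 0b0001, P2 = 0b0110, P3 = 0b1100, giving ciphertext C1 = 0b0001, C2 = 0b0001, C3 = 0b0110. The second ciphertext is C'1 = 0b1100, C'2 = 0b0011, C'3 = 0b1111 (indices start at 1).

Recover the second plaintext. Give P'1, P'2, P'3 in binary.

In OFB with a reused IV, both messages share the same keystream S_i, so C_i ⊕ C'_i = P_i ⊕ P'_i and thus P'_i = P_i ⊕ C_i ⊕ C'_i.
P'1: 0b0001 ⊕ 0b0001 ⊕ 0b1100 = 0b1100.
P'2: 0b0110 ⊕ 0b0001 ⊕ 0b0011 = 0b0100.
P'3: 0b1100 ⊕ 0b0110 ⊕ 0b1111 = 0b0101.

P'1 = 0b1100, P'2 = 0b0100, P'3 = 0b0101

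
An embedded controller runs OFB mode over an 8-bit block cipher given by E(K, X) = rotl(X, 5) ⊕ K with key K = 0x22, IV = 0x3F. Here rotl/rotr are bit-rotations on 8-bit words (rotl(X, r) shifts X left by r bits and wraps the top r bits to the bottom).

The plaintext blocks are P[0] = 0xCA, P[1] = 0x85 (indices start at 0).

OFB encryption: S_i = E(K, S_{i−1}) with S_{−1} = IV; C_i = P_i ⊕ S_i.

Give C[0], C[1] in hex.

C[0]: S = E(K, 0x3F) = 0xC5; 0xCA ⊕ 0xC5 = 0x0F.
C[1]: S = E(K, 0xC5) = 0x9A; 0x85 ⊕ 0x9A = 0x1F.

C[0] = 0x0F, C[1] = 0x1F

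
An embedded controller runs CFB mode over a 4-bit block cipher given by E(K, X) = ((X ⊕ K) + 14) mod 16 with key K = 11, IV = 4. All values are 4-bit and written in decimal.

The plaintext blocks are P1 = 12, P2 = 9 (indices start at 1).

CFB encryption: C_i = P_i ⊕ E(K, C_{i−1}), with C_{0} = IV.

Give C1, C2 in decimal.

C1 = 1, C2 = 1

C1: E(K, 4) = 13; 12 ⊕ 13 = 1.
C2: E(K, 1) = 8; 9 ⊕ 8 = 1.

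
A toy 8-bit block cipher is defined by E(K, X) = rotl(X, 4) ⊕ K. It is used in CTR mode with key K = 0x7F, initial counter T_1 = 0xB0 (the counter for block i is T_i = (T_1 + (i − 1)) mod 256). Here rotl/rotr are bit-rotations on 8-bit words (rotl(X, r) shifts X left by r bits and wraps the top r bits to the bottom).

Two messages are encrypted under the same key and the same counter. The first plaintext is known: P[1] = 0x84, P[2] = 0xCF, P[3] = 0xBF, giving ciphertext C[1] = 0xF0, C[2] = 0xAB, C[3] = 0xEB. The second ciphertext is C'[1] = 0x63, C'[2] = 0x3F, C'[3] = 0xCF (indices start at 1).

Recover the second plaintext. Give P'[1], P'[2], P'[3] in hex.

P'[1] = 0x17, P'[2] = 0x5B, P'[3] = 0x9B

In CTR with a reused counter, both messages share the same keystream S_i, so C_i ⊕ C'_i = P_i ⊕ P'_i and thus P'_i = P_i ⊕ C_i ⊕ C'_i.
P'[1]: 0x84 ⊕ 0xF0 ⊕ 0x63 = 0x17.
P'[2]: 0xCF ⊕ 0xAB ⊕ 0x3F = 0x5B.
P'[3]: 0xBF ⊕ 0xEB ⊕ 0xCF = 0x9B.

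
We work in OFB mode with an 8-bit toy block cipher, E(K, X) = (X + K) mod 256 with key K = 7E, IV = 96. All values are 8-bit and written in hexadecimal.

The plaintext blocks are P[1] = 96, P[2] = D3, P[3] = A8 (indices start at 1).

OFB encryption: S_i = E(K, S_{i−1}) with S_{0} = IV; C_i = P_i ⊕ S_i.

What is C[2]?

C[2] = 41

C[1]: S = E(K, 96) = 14; 96 ⊕ 14 = 82.
C[2]: S = E(K, 14) = 92; D3 ⊕ 92 = 41.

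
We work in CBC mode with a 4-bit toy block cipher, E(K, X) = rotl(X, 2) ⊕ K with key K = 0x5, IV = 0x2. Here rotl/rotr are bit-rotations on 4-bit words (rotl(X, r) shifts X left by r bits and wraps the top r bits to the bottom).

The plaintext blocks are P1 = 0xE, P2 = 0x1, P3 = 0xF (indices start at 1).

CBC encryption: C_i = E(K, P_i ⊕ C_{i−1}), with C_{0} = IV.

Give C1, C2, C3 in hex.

C1: P1 ⊕ 0x2 = 0xC; E(K, 0xC) = 0x6.
C2: P2 ⊕ 0x6 = 0x7; E(K, 0x7) = 0x8.
C3: P3 ⊕ 0x8 = 0x7; E(K, 0x7) = 0x8.

C1 = 0x6, C2 = 0x8, C3 = 0x8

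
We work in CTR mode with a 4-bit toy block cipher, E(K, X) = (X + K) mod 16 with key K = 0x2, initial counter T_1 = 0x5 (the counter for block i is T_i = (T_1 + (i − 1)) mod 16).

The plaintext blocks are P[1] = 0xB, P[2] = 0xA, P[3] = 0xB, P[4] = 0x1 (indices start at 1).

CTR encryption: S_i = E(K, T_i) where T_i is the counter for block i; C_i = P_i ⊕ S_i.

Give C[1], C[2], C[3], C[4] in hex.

C[1] = 0xC, C[2] = 0x2, C[3] = 0x2, C[4] = 0xB

C[1]: T = 0x5, S = E(K, T) = 0x7; 0xB ⊕ 0x7 = 0xC.
C[2]: T = 0x6, S = E(K, T) = 0x8; 0xA ⊕ 0x8 = 0x2.
C[3]: T = 0x7, S = E(K, T) = 0x9; 0xB ⊕ 0x9 = 0x2.
C[4]: T = 0x8, S = E(K, T) = 0xA; 0x1 ⊕ 0xA = 0xB.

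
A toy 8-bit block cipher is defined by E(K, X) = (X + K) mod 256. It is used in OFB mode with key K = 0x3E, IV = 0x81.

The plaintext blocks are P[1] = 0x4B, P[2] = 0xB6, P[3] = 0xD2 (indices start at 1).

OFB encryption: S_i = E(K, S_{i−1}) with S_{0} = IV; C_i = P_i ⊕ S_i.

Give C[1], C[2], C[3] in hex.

C[1]: S = E(K, 0x81) = 0xBF; 0x4B ⊕ 0xBF = 0xF4.
C[2]: S = E(K, 0xBF) = 0xFD; 0xB6 ⊕ 0xFD = 0x4B.
C[3]: S = E(K, 0xFD) = 0x3B; 0xD2 ⊕ 0x3B = 0xE9.

C[1] = 0xF4, C[2] = 0x4B, C[3] = 0xE9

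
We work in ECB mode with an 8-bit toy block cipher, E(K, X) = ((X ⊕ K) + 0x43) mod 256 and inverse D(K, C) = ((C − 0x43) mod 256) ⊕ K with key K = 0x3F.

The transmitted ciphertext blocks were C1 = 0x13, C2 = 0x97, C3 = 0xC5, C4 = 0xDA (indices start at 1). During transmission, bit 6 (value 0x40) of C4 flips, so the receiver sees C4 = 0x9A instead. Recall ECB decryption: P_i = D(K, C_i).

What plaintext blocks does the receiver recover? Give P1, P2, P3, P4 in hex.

P1 = 0xEF, P2 = 0x6B, P3 = 0xBD, P4 = 0x68

Only C4 changed, to 0x9A. In ECB, a change in C_i affects only P_i. Decrypting the received ciphertext:
P1: D(K, 0x13) = 0xEF.
P2: D(K, 0x97) = 0x6B.
P3: D(K, 0xC5) = 0xBD.
P4: D(K, 0x9A) = 0x68.
Blocks that differ from the original plaintext: P4.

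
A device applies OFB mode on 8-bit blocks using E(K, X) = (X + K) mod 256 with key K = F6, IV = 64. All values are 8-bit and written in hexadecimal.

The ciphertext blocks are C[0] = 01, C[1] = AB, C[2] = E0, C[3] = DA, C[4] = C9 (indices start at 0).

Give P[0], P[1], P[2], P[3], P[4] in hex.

P[0] = 5B, P[1] = FB, P[2] = A6, P[3] = E6, P[4] = FB

OFB decryption: S_i = E(K, S_{i−1}) with S_{−1} = IV; P_i = C_i ⊕ S_i.
P[0]: S = E(K, 64) = 5A; 01 ⊕ 5A = 5B.
P[1]: S = E(K, 5A) = 50; AB ⊕ 50 = FB.
P[2]: S = E(K, 50) = 46; E0 ⊕ 46 = A6.
P[3]: S = E(K, 46) = 3C; DA ⊕ 3C = E6.
P[4]: S = E(K, 3C) = 32; C9 ⊕ 32 = FB.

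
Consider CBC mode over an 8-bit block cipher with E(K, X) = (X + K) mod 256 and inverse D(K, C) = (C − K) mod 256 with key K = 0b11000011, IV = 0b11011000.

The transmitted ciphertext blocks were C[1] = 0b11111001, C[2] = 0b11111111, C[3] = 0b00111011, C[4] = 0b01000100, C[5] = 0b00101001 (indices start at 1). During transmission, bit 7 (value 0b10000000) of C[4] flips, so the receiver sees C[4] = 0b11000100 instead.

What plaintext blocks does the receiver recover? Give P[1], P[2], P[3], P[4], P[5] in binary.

CBC decryption: P_i = D(K, C_i) ⊕ C_{i−1}, with C_{0} = IV.
Only C[4] changed, to 0b11000100. In CBC, a change in C_i garbles P_i and flips the same bit in P_{i+1}. Decrypting the received ciphertext:
P[1]: D(K, 0b11111001) = 0b00110110; 0b00110110 ⊕ 0b11011000 = 0b11101110.
P[2]: D(K, 0b11111111) = 0b00111100; 0b00111100 ⊕ 0b11111001 = 0b11000101.
P[3]: D(K, 0b00111011) = 0b01111000; 0b01111000 ⊕ 0b11111111 = 0b10000111.
P[4]: D(K, 0b11000100) = 0b00000001; 0b00000001 ⊕ 0b00111011 = 0b00111010.
P[5]: D(K, 0b00101001) = 0b01100110; 0b01100110 ⊕ 0b11000100 = 0b10100010.
Blocks that differ from the original plaintext: P[4], P[5].

P[1] = 0b11101110, P[2] = 0b11000101, P[3] = 0b10000111, P[4] = 0b00111010, P[5] = 0b10100010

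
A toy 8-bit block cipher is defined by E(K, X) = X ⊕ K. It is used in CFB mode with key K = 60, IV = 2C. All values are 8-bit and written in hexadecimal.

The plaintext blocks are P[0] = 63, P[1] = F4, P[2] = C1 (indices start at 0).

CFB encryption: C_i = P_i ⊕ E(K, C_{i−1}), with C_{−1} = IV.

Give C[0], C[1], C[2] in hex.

C[0] = 2F, C[1] = BB, C[2] = 1A

C[0]: E(K, 2C) = 4C; 63 ⊕ 4C = 2F.
C[1]: E(K, 2F) = 4F; F4 ⊕ 4F = BB.
C[2]: E(K, BB) = DB; C1 ⊕ DB = 1A.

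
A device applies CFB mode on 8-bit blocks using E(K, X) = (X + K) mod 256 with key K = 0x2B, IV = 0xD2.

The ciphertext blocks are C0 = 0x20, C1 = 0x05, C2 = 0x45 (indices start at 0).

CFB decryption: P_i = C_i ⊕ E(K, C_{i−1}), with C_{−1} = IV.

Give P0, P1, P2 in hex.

P0: E(K, 0xD2) = 0xFD; 0x20 ⊕ 0xFD = 0xDD.
P1: E(K, 0x20) = 0x4B; 0x05 ⊕ 0x4B = 0x4E.
P2: E(K, 0x05) = 0x30; 0x45 ⊕ 0x30 = 0x75.

P0 = 0xDD, P1 = 0x4E, P2 = 0x75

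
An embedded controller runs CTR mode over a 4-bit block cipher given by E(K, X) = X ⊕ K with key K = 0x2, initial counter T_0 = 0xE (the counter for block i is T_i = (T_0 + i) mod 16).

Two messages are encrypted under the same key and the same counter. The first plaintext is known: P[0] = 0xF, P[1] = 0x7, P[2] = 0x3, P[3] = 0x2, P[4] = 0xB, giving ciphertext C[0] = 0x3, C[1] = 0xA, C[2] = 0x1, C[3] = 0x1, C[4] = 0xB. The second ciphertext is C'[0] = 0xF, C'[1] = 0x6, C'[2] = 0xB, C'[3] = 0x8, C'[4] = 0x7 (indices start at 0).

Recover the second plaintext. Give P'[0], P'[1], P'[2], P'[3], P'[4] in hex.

In CTR with a reused counter, both messages share the same keystream S_i, so C_i ⊕ C'_i = P_i ⊕ P'_i and thus P'_i = P_i ⊕ C_i ⊕ C'_i.
P'[0]: 0xF ⊕ 0x3 ⊕ 0xF = 0x3.
P'[1]: 0x7 ⊕ 0xA ⊕ 0x6 = 0xB.
P'[2]: 0x3 ⊕ 0x1 ⊕ 0xB = 0x9.
P'[3]: 0x2 ⊕ 0x1 ⊕ 0x8 = 0xB.
P'[4]: 0xB ⊕ 0xB ⊕ 0x7 = 0x7.

P'[0] = 0x3, P'[1] = 0xB, P'[2] = 0x9, P'[3] = 0xB, P'[4] = 0x7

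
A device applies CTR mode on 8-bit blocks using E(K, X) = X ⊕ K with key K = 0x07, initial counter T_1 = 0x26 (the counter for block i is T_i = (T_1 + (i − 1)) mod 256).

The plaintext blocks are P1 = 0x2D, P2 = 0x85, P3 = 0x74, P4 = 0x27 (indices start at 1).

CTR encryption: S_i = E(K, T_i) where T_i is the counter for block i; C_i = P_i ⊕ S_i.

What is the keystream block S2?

0x20

C1: T = 0x26, S = E(K, T) = 0x21; 0x2D ⊕ 0x21 = 0x0C.
C2: T = 0x27, S = E(K, T) = 0x20; 0x85 ⊕ 0x20 = 0xA5.
So S2 = 0x20.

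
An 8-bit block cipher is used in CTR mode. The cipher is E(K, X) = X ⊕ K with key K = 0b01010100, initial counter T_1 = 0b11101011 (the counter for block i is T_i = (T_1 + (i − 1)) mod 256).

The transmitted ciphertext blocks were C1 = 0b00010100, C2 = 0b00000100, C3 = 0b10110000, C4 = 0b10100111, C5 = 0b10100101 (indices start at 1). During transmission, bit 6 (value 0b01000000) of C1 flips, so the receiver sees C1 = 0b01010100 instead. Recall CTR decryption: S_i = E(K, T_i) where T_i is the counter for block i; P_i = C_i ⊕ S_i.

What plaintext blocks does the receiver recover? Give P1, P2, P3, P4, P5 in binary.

Only C1 changed, to 0b01010100. In CTR, a change in C_i flips the same bit in P_i only; the keystream is unaffected. Decrypting the received ciphertext:
P1: T = 0b11101011, S = E(K, T) = 0b10111111; 0b01010100 ⊕ 0b10111111 = 0b11101011.
P2: T = 0b11101100, S = E(K, T) = 0b10111000; 0b00000100 ⊕ 0b10111000 = 0b10111100.
P3: T = 0b11101101, S = E(K, T) = 0b10111001; 0b10110000 ⊕ 0b10111001 = 0b00001001.
P4: T = 0b11101110, S = E(K, T) = 0b10111010; 0b10100111 ⊕ 0b10111010 = 0b00011101.
P5: T = 0b11101111, S = E(K, T) = 0b10111011; 0b10100101 ⊕ 0b10111011 = 0b00011110.
Blocks that differ from the original plaintext: P1.

P1 = 0b11101011, P2 = 0b10111100, P3 = 0b00001001, P4 = 0b00011101, P5 = 0b00011110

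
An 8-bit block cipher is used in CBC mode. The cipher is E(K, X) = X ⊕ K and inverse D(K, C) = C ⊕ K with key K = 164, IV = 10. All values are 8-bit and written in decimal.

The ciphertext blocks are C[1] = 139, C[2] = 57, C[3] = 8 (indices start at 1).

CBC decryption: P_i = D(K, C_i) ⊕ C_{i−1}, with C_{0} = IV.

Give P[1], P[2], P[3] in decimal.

P[1] = 37, P[2] = 22, P[3] = 149

P[1]: D(K, 139) = 47; 47 ⊕ 10 = 37.
P[2]: D(K, 57) = 157; 157 ⊕ 139 = 22.
P[3]: D(K, 8) = 172; 172 ⊕ 57 = 149.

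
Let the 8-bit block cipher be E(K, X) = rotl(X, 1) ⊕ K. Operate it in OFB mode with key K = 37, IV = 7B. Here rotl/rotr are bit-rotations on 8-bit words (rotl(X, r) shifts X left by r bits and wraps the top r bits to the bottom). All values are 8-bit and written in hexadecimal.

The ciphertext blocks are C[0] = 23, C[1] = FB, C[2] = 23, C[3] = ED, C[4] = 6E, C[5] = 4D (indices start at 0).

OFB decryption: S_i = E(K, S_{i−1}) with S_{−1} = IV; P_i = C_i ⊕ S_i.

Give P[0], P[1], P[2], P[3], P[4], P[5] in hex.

P[0] = E2, P[1] = 4F, P[2] = 7D, P[3] = 66, P[4] = 4E, P[5] = 3A

P[0]: S = E(K, 7B) = C1; 23 ⊕ C1 = E2.
P[1]: S = E(K, C1) = B4; FB ⊕ B4 = 4F.
P[2]: S = E(K, B4) = 5E; 23 ⊕ 5E = 7D.
P[3]: S = E(K, 5E) = 8B; ED ⊕ 8B = 66.
P[4]: S = E(K, 8B) = 20; 6E ⊕ 20 = 4E.
P[5]: S = E(K, 20) = 77; 4D ⊕ 77 = 3A.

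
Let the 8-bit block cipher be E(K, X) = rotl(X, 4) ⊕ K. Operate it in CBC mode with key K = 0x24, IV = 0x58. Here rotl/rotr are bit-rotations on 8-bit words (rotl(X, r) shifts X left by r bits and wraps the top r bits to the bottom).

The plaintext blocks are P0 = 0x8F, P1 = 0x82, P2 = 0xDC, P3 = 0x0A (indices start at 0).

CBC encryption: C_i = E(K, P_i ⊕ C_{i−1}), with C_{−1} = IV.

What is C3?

C0: P0 ⊕ 0x58 = 0xD7; E(K, 0xD7) = 0x59.
C1: P1 ⊕ 0x59 = 0xDB; E(K, 0xDB) = 0x99.
C2: P2 ⊕ 0x99 = 0x45; E(K, 0x45) = 0x70.
C3: P3 ⊕ 0x70 = 0x7A; E(K, 0x7A) = 0x83.

C3 = 0x83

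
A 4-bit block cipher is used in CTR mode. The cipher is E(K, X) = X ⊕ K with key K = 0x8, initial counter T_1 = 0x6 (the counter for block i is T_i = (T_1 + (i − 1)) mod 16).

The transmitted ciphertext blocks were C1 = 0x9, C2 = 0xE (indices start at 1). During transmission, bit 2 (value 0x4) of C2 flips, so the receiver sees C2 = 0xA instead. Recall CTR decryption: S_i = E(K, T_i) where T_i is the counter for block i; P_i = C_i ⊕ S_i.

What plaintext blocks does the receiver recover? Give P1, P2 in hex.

P1 = 0x7, P2 = 0x5

Only C2 changed, to 0xA. In CTR, a change in C_i flips the same bit in P_i only; the keystream is unaffected. Decrypting the received ciphertext:
P1: T = 0x6, S = E(K, T) = 0xE; 0x9 ⊕ 0xE = 0x7.
P2: T = 0x7, S = E(K, T) = 0xF; 0xA ⊕ 0xF = 0x5.
Blocks that differ from the original plaintext: P2.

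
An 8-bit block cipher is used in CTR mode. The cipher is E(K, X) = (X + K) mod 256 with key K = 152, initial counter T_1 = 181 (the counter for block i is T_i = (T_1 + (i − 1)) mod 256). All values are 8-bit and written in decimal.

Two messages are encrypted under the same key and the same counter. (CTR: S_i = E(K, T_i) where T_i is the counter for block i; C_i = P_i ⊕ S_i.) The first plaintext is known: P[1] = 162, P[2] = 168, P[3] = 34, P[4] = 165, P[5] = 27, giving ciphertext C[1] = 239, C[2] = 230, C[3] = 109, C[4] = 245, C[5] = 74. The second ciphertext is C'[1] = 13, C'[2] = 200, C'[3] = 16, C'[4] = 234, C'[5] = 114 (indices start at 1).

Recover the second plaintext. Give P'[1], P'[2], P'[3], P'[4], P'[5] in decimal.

In CTR with a reused counter, both messages share the same keystream S_i, so C_i ⊕ C'_i = P_i ⊕ P'_i and thus P'_i = P_i ⊕ C_i ⊕ C'_i.
P'[1]: 162 ⊕ 239 ⊕ 13 = 64.
P'[2]: 168 ⊕ 230 ⊕ 200 = 134.
P'[3]: 34 ⊕ 109 ⊕ 16 = 95.
P'[4]: 165 ⊕ 245 ⊕ 234 = 186.
P'[5]: 27 ⊕ 74 ⊕ 114 = 35.

P'[1] = 64, P'[2] = 134, P'[3] = 95, P'[4] = 186, P'[5] = 35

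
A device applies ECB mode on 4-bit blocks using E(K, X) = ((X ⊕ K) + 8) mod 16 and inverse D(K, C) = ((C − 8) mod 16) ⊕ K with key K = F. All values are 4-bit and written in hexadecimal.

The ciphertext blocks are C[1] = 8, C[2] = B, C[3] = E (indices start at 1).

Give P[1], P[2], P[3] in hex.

P[1] = F, P[2] = C, P[3] = 9

ECB decryption: P_i = D(K, C_i).
P[1]: D(K, 8) = F.
P[2]: D(K, B) = C.
P[3]: D(K, E) = 9.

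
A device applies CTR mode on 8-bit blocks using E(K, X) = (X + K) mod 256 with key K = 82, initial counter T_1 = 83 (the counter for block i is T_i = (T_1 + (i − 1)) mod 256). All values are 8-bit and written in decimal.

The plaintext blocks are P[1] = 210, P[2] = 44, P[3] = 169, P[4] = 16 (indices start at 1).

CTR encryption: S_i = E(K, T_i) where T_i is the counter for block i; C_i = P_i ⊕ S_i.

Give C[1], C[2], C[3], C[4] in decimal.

C[1]: T = 83, S = E(K, T) = 165; 210 ⊕ 165 = 119.
C[2]: T = 84, S = E(K, T) = 166; 44 ⊕ 166 = 138.
C[3]: T = 85, S = E(K, T) = 167; 169 ⊕ 167 = 14.
C[4]: T = 86, S = E(K, T) = 168; 16 ⊕ 168 = 184.

C[1] = 119, C[2] = 138, C[3] = 14, C[4] = 184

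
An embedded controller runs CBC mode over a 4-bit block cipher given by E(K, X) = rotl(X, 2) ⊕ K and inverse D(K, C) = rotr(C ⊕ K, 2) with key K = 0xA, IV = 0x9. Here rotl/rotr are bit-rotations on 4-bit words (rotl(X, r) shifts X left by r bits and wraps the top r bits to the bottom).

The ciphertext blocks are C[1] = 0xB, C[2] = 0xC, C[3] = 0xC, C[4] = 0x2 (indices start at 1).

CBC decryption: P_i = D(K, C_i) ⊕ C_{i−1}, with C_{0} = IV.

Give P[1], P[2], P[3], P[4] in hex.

P[1] = 0xD, P[2] = 0x2, P[3] = 0x5, P[4] = 0xE

P[1]: D(K, 0xB) = 0x4; 0x4 ⊕ 0x9 = 0xD.
P[2]: D(K, 0xC) = 0x9; 0x9 ⊕ 0xB = 0x2.
P[3]: D(K, 0xC) = 0x9; 0x9 ⊕ 0xC = 0x5.
P[4]: D(K, 0x2) = 0x2; 0x2 ⊕ 0xC = 0xE.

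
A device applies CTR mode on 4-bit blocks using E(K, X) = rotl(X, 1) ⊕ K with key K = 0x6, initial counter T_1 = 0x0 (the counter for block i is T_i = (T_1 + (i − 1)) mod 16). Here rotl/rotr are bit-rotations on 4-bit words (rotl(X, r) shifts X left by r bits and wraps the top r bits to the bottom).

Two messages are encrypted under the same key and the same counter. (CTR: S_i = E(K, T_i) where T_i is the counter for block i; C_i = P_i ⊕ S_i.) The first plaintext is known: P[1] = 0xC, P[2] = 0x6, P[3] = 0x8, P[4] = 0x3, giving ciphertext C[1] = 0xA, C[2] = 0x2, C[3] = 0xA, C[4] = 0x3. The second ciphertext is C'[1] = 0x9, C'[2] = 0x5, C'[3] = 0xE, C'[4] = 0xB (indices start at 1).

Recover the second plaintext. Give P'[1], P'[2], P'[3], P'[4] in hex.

In CTR with a reused counter, both messages share the same keystream S_i, so C_i ⊕ C'_i = P_i ⊕ P'_i and thus P'_i = P_i ⊕ C_i ⊕ C'_i.
P'[1]: 0xC ⊕ 0xA ⊕ 0x9 = 0xF.
P'[2]: 0x6 ⊕ 0x2 ⊕ 0x5 = 0x1.
P'[3]: 0x8 ⊕ 0xA ⊕ 0xE = 0xC.
P'[4]: 0x3 ⊕ 0x3 ⊕ 0xB = 0xB.

P'[1] = 0xF, P'[2] = 0x1, P'[3] = 0xC, P'[4] = 0xB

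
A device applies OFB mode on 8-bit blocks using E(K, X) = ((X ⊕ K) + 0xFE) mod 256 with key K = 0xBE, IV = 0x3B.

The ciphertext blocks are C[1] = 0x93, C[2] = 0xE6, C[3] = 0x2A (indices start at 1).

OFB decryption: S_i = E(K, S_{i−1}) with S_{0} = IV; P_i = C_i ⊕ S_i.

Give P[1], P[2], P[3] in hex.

P[1]: S = E(K, 0x3B) = 0x83; 0x93 ⊕ 0x83 = 0x10.
P[2]: S = E(K, 0x83) = 0x3B; 0xE6 ⊕ 0x3B = 0xDD.
P[3]: S = E(K, 0x3B) = 0x83; 0x2A ⊕ 0x83 = 0xA9.

P[1] = 0x10, P[2] = 0xDD, P[3] = 0xA9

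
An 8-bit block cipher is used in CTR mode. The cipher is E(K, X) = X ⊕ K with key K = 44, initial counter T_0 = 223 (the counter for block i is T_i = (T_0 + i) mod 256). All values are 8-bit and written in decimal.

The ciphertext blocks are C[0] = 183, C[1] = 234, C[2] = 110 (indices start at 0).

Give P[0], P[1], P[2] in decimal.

P[0] = 68, P[1] = 38, P[2] = 163

CTR decryption: S_i = E(K, T_i) where T_i is the counter for block i; P_i = C_i ⊕ S_i.
P[0]: T = 223, S = E(K, T) = 243; 183 ⊕ 243 = 68.
P[1]: T = 224, S = E(K, T) = 204; 234 ⊕ 204 = 38.
P[2]: T = 225, S = E(K, T) = 205; 110 ⊕ 205 = 163.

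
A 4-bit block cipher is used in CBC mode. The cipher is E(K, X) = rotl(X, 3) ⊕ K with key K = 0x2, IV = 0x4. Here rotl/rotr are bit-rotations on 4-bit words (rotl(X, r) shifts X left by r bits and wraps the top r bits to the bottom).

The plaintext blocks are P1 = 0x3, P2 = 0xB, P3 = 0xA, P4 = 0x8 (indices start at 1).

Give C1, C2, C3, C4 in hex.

CBC encryption: C_i = E(K, P_i ⊕ C_{i−1}), with C_{0} = IV.
C1: P1 ⊕ 0x4 = 0x7; E(K, 0x7) = 0x9.
C2: P2 ⊕ 0x9 = 0x2; E(K, 0x2) = 0x3.
C3: P3 ⊕ 0x3 = 0x9; E(K, 0x9) = 0xE.
C4: P4 ⊕ 0xE = 0x6; E(K, 0x6) = 0x1.

C1 = 0x9, C2 = 0x3, C3 = 0xE, C4 = 0x1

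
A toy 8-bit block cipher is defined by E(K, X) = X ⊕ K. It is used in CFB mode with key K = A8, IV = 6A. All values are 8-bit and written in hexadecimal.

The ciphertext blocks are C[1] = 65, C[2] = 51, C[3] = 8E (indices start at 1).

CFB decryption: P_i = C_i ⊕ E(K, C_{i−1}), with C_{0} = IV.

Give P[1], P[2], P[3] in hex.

P[1] = A7, P[2] = 9C, P[3] = 77

P[1]: E(K, 6A) = C2; 65 ⊕ C2 = A7.
P[2]: E(K, 65) = CD; 51 ⊕ CD = 9C.
P[3]: E(K, 51) = F9; 8E ⊕ F9 = 77.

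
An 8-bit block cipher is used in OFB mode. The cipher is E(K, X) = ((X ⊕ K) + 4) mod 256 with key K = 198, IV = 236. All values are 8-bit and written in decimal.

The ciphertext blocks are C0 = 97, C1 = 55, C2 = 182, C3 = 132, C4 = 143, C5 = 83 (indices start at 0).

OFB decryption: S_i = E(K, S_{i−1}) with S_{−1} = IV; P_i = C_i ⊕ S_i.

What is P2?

P2 = 152

P0: S = E(K, 236) = 46; 97 ⊕ 46 = 79.
P1: S = E(K, 46) = 236; 55 ⊕ 236 = 219.
P2: S = E(K, 236) = 46; 182 ⊕ 46 = 152.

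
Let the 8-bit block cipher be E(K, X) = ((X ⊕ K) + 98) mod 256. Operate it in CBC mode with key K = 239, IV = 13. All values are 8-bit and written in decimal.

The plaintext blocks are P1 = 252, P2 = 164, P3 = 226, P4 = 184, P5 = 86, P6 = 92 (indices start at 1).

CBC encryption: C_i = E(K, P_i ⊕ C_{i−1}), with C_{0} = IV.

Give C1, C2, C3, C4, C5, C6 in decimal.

C1: P1 ⊕ 13 = 241; E(K, 241) = 128.
C2: P2 ⊕ 128 = 36; E(K, 36) = 45.
C3: P3 ⊕ 45 = 207; E(K, 207) = 130.
C4: P4 ⊕ 130 = 58; E(K, 58) = 55.
C5: P5 ⊕ 55 = 97; E(K, 97) = 240.
C6: P6 ⊕ 240 = 172; E(K, 172) = 165.

C1 = 128, C2 = 45, C3 = 130, C4 = 55, C5 = 240, C6 = 165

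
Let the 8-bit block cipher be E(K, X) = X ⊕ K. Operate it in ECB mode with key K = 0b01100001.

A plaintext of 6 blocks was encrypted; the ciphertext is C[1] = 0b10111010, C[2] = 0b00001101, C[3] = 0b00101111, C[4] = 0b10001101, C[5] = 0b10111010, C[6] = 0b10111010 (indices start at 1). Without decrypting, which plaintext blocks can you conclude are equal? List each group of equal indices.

P[1] = P[5] = P[6]

ECB encrypts each block independently with the same key, so equal ciphertext blocks imply equal plaintext blocks.
C[1] = C[5] = C[6] = 0b10111010, so P[1] = P[5] = P[6].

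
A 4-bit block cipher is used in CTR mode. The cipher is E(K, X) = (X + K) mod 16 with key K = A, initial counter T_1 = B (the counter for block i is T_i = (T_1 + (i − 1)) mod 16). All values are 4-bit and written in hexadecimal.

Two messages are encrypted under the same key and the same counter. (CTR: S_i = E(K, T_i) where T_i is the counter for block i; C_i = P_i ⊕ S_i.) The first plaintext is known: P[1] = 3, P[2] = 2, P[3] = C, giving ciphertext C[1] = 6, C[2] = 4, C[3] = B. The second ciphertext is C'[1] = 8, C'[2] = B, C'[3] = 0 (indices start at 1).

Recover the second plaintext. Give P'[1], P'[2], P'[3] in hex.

In CTR with a reused counter, both messages share the same keystream S_i, so C_i ⊕ C'_i = P_i ⊕ P'_i and thus P'_i = P_i ⊕ C_i ⊕ C'_i.
P'[1]: 3 ⊕ 6 ⊕ 8 = D.
P'[2]: 2 ⊕ 4 ⊕ B = D.
P'[3]: C ⊕ B ⊕ 0 = 7.

P'[1] = D, P'[2] = D, P'[3] = 7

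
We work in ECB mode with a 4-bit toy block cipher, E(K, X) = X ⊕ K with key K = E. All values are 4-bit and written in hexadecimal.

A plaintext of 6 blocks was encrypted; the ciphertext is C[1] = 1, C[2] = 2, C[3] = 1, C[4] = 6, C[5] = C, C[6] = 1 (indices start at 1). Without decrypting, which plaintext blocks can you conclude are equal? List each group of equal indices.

P[1] = P[3] = P[6]

ECB encrypts each block independently with the same key, so equal ciphertext blocks imply equal plaintext blocks.
C[1] = C[3] = C[6] = 1, so P[1] = P[3] = P[6].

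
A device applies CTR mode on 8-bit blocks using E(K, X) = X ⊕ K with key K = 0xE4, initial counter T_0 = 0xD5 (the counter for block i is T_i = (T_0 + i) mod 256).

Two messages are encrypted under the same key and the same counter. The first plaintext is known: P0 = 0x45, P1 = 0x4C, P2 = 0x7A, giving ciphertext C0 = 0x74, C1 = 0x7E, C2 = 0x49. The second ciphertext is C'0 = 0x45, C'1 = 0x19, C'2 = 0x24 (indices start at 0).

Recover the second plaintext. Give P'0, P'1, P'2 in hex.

P'0 = 0x74, P'1 = 0x2B, P'2 = 0x17

In CTR with a reused counter, both messages share the same keystream S_i, so C_i ⊕ C'_i = P_i ⊕ P'_i and thus P'_i = P_i ⊕ C_i ⊕ C'_i.
P'0: 0x45 ⊕ 0x74 ⊕ 0x45 = 0x74.
P'1: 0x4C ⊕ 0x7E ⊕ 0x19 = 0x2B.
P'2: 0x7A ⊕ 0x49 ⊕ 0x24 = 0x17.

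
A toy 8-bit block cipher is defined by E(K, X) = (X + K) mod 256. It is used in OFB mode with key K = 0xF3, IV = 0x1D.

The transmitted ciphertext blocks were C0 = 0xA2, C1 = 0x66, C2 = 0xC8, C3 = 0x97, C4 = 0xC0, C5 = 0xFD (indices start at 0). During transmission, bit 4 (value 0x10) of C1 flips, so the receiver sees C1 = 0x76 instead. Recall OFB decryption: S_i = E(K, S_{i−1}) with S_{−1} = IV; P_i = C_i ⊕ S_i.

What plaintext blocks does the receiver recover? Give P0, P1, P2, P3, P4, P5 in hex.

P0 = 0xB2, P1 = 0x75, P2 = 0x3E, P3 = 0x7E, P4 = 0x1C, P5 = 0x32

Only C1 changed, to 0x76. In OFB, a change in C_i flips the same bit in P_i only; the keystream is unaffected. Decrypting the received ciphertext:
P0: S = E(K, 0x1D) = 0x10; 0xA2 ⊕ 0x10 = 0xB2.
P1: S = E(K, 0x10) = 0x03; 0x76 ⊕ 0x03 = 0x75.
P2: S = E(K, 0x03) = 0xF6; 0xC8 ⊕ 0xF6 = 0x3E.
P3: S = E(K, 0xF6) = 0xE9; 0x97 ⊕ 0xE9 = 0x7E.
P4: S = E(K, 0xE9) = 0xDC; 0xC0 ⊕ 0xDC = 0x1C.
P5: S = E(K, 0xDC) = 0xCF; 0xFD ⊕ 0xCF = 0x32.
Blocks that differ from the original plaintext: P1.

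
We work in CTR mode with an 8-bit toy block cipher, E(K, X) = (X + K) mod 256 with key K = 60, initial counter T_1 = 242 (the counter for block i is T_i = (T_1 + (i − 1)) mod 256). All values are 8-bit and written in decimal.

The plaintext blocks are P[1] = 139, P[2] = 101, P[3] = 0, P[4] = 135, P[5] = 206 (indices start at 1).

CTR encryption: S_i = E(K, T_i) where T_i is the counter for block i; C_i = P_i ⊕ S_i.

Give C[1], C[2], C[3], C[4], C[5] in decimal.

C[1] = 165, C[2] = 74, C[3] = 48, C[4] = 182, C[5] = 252

C[1]: T = 242, S = E(K, T) = 46; 139 ⊕ 46 = 165.
C[2]: T = 243, S = E(K, T) = 47; 101 ⊕ 47 = 74.
C[3]: T = 244, S = E(K, T) = 48; 0 ⊕ 48 = 48.
C[4]: T = 245, S = E(K, T) = 49; 135 ⊕ 49 = 182.
C[5]: T = 246, S = E(K, T) = 50; 206 ⊕ 50 = 252.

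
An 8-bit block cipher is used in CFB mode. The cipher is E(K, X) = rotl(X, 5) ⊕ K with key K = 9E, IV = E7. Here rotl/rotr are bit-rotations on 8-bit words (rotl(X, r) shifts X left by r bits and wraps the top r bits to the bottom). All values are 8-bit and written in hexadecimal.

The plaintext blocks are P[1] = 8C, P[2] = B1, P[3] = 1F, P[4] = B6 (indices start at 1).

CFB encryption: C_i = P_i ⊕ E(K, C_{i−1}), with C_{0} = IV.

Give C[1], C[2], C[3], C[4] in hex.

C[1] = EE, C[2] = F2, C[3] = DF, C[4] = D3

C[1]: E(K, E7) = 62; 8C ⊕ 62 = EE.
C[2]: E(K, EE) = 43; B1 ⊕ 43 = F2.
C[3]: E(K, F2) = C0; 1F ⊕ C0 = DF.
C[4]: E(K, DF) = 65; B6 ⊕ 65 = D3.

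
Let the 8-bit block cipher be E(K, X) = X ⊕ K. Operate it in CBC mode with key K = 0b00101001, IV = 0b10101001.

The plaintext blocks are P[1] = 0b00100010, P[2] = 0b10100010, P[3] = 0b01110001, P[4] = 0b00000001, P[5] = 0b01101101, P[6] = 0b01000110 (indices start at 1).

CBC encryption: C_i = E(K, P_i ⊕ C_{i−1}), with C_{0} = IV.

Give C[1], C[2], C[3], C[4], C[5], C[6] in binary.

C[1] = 0b10100010, C[2] = 0b00101001, C[3] = 0b01110001, C[4] = 0b01011001, C[5] = 0b00011101, C[6] = 0b01110010

C[1]: P[1] ⊕ 0b10101001 = 0b10001011; E(K, 0b10001011) = 0b10100010.
C[2]: P[2] ⊕ 0b10100010 = 0b00000000; E(K, 0b00000000) = 0b00101001.
C[3]: P[3] ⊕ 0b00101001 = 0b01011000; E(K, 0b01011000) = 0b01110001.
C[4]: P[4] ⊕ 0b01110001 = 0b01110000; E(K, 0b01110000) = 0b01011001.
C[5]: P[5] ⊕ 0b01011001 = 0b00110100; E(K, 0b00110100) = 0b00011101.
C[6]: P[6] ⊕ 0b00011101 = 0b01011011; E(K, 0b01011011) = 0b01110010.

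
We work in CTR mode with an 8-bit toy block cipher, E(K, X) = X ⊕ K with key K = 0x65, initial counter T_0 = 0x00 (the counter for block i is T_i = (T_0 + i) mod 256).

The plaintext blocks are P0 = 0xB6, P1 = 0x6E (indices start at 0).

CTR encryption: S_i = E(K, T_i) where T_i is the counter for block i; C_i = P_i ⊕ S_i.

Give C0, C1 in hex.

C0 = 0xD3, C1 = 0x0A

C0: T = 0x00, S = E(K, T) = 0x65; 0xB6 ⊕ 0x65 = 0xD3.
C1: T = 0x01, S = E(K, T) = 0x64; 0x6E ⊕ 0x64 = 0x0A.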